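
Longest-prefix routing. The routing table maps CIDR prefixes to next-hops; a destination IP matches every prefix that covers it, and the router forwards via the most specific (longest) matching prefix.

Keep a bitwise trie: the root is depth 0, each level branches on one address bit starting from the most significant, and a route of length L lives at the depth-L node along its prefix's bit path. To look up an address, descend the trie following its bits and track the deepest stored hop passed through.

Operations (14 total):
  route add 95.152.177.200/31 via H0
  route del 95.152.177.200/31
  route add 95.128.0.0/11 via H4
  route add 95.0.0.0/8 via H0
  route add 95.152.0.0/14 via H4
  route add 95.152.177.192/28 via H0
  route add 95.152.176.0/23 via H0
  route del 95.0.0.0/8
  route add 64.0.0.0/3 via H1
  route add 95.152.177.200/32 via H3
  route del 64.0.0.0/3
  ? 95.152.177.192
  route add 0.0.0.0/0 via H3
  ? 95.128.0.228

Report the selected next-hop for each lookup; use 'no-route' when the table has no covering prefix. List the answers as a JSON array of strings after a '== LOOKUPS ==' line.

Apply in order:
  add 95.152.177.200/31 -> H0 at depth 31
  - 95.152.177.200/31 clear@31
  add 95.128.0.0/11 -> H4 at depth 11
  add 95.0.0.0/8 -> H0 at depth 8
  add 95.152.0.0/14 -> H4 at depth 14
  add 95.152.177.192/28 -> H0 at depth 28
  add 95.152.176.0/23 -> H0 at depth 23
  - 95.0.0.0/8 clear@8
  add 64.0.0.0/3 -> H1 at depth 3
  add 95.152.177.200/32 -> H3 at depth 32
  - 64.0.0.0/3 clear@3
  Q 95.152.177.192: descend 0101111110011000101100011100 ; hops seen [H4,H4,H0,H0] ; pick H0
  add 0.0.0.0/0 -> H3 at depth 0
  Q 95.128.0.228: descend 01011111100 ; hops seen [H3,H4] ; pick H4

== LOOKUPS ==
["H0","H4"]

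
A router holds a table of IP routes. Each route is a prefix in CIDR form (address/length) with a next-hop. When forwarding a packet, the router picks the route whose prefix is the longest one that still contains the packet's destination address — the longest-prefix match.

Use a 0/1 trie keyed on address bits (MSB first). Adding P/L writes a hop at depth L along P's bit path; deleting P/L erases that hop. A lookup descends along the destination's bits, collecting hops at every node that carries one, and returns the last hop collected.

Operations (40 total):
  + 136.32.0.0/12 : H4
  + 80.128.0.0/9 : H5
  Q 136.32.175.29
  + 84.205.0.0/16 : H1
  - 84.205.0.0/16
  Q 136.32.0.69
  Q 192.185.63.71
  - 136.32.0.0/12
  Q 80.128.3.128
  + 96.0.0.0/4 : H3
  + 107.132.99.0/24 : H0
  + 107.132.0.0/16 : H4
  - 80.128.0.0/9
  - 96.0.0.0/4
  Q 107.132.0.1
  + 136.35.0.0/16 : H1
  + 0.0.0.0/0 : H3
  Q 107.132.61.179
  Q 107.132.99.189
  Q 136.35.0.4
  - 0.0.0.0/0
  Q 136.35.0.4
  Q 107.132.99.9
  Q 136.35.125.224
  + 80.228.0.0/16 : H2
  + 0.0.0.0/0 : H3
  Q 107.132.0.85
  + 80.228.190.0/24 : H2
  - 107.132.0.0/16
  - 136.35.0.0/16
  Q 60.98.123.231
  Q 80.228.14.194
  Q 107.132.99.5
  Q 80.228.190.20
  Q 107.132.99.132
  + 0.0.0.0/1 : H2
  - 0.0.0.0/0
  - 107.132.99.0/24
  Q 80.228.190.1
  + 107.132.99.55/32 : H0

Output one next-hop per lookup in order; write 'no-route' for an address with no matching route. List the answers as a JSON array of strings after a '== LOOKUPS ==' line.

Apply in order:
  + 136.32.0.0/12 (H4) depth=12
  + 80.128.0.0/9 (H5) depth=9
  ? 136.32.175.29  path d0:-→d1:-→d2:-→d3:-→d4:-→d5:-→d6:-→d7:-→d8:-→d9:-→d10:-→d11:-→d12:H4  best=H4
  + 84.205.0.0/16 (H1) depth=16
  del 84.205.0.0/16 (clear depth 16)
  ? 136.32.0.69  path d0:-→d1:-→d2:-→d3:-→d4:-→d5:-→d6:-→d7:-→d8:-→d9:-→d10:-→d11:-→d12:H4  best=H4
  ? 192.185.63.71  path d0:-→d1:-  best=no-route
  del 136.32.0.0/12 (clear depth 12)
  ? 80.128.3.128  path d0:-→d1:-→d2:-→d3:-→d4:-→d5:-→d6:-→d7:-→d8:-→d9:H5  best=H5
  + 96.0.0.0/4 (H3) depth=4
  + 107.132.99.0/24 (H0) depth=24
  + 107.132.0.0/16 (H4) depth=16
  del 80.128.0.0/9 (clear depth 9)
  del 96.0.0.0/4 (clear depth 4)
  ? 107.132.0.1  path d0:-→d1:-→d2:-→d3:-→d4:-→d5:-→d6:-→d7:-→d8:-→d9:-→d10:-→d11:-→d12:-→d13:-→d14:-→d15:-→d16:H4→d17:-  best=H4
  + 136.35.0.0/16 (H1) depth=16
  + 0.0.0.0/0 (H3) depth=0
  ? 107.132.61.179  path d0:H3→d1:-→d2:-→d3:-→d4:-→d5:-→d6:-→d7:-→d8:-→d9:-→d10:-→d11:-→d12:-→d13:-→d14:-→d15:-→d16:H4→d17:-  best=H4
  ? 107.132.99.189  path d0:H3→d1:-→d2:-→d3:-→d4:-→d5:-→d6:-→d7:-→d8:-→d9:-→d10:-→d11:-→d12:-→d13:-→d14:-→d15:-→d16:H4→d17:-→d18:-→d19:-→d20:-→d21:-→d22:-→d23:-→d24:H0  best=H0
  ? 136.35.0.4  path d0:H3→d1:-→d2:-→d3:-→d4:-→d5:-→d6:-→d7:-→d8:-→d9:-→d10:-→d11:-→d12:-→d13:-→d14:-→d15:-→d16:H1  best=H1
  del 0.0.0.0/0 (clear depth 0)
  ? 136.35.0.4  path d0:-→d1:-→d2:-→d3:-→d4:-→d5:-→d6:-→d7:-→d8:-→d9:-→d10:-→d11:-→d12:-→d13:-→d14:-→d15:-→d16:H1  best=H1
  ? 107.132.99.9  path d0:-→d1:-→d2:-→d3:-→d4:-→d5:-→d6:-→d7:-→d8:-→d9:-→d10:-→d11:-→d12:-→d13:-→d14:-→d15:-→d16:H4→d17:-→d18:-→d19:-→d20:-→d21:-→d22:-→d23:-→d24:H0  best=H0
  ? 136.35.125.224  path d0:-→d1:-→d2:-→d3:-→d4:-→d5:-→d6:-→d7:-→d8:-→d9:-→d10:-→d11:-→d12:-→d13:-→d14:-→d15:-→d16:H1  best=H1
  + 80.228.0.0/16 (H2) depth=16
  + 0.0.0.0/0 (H3) depth=0
  ? 107.132.0.85  path d0:H3→d1:-→d2:-→d3:-→d4:-→d5:-→d6:-→d7:-→d8:-→d9:-→d10:-→d11:-→d12:-→d13:-→d14:-→d15:-→d16:H4→d17:-  best=H4
  + 80.228.190.0/24 (H2) depth=24
  del 107.132.0.0/16 (clear depth 16)
  del 136.35.0.0/16 (clear depth 16)
  ? 60.98.123.231  path d0:H3→d1:-  best=H3
  ? 80.228.14.194  path d0:H3→d1:-→d2:-→d3:-→d4:-→d5:-→d6:-→d7:-→d8:-→d9:-→d10:-→d11:-→d12:-→d13:-→d14:-→d15:-→d16:H2  best=H2
  ? 107.132.99.5  path d0:H3→d1:-→d2:-→d3:-→d4:-→d5:-→d6:-→d7:-→d8:-→d9:-→d10:-→d11:-→d12:-→d13:-→d14:-→d15:-→d16:-→d17:-→d18:-→d19:-→d20:-→d21:-→d22:-→d23:-→d24:H0  best=H0
  ? 80.228.190.20  path d0:H3→d1:-→d2:-→d3:-→d4:-→d5:-→d6:-→d7:-→d8:-→d9:-→d10:-→d11:-→d12:-→d13:-→d14:-→d15:-→d16:H2→d17:-→d18:-→d19:-→d20:-→d21:-→d22:-→d23:-→d24:H2  best=H2
  ? 107.132.99.132  path d0:H3→d1:-→d2:-→d3:-→d4:-→d5:-→d6:-→d7:-→d8:-→d9:-→d10:-→d11:-→d12:-→d13:-→d14:-→d15:-→d16:-→d17:-→d18:-→d19:-→d20:-→d21:-→d22:-→d23:-→d24:H0  best=H0
  + 0.0.0.0/1 (H2) depth=1
  del 0.0.0.0/0 (clear depth 0)
  del 107.132.99.0/24 (clear depth 24)
  ? 80.228.190.1  path d0:-→d1:H2→d2:-→d3:-→d4:-→d5:-→d6:-→d7:-→d8:-→d9:-→d10:-→d11:-→d12:-→d13:-→d14:-→d15:-→d16:H2→d17:-→d18:-→d19:-→d20:-→d21:-→d22:-→d23:-→d24:H2  best=H2
  + 107.132.99.55/32 (H0) depth=32

== LOOKUPS ==
["H4","H4","no-route","H5","H4","H4","H0","H1","H1","H0","H1","H4","H3","H2","H0","H2","H0","H2"]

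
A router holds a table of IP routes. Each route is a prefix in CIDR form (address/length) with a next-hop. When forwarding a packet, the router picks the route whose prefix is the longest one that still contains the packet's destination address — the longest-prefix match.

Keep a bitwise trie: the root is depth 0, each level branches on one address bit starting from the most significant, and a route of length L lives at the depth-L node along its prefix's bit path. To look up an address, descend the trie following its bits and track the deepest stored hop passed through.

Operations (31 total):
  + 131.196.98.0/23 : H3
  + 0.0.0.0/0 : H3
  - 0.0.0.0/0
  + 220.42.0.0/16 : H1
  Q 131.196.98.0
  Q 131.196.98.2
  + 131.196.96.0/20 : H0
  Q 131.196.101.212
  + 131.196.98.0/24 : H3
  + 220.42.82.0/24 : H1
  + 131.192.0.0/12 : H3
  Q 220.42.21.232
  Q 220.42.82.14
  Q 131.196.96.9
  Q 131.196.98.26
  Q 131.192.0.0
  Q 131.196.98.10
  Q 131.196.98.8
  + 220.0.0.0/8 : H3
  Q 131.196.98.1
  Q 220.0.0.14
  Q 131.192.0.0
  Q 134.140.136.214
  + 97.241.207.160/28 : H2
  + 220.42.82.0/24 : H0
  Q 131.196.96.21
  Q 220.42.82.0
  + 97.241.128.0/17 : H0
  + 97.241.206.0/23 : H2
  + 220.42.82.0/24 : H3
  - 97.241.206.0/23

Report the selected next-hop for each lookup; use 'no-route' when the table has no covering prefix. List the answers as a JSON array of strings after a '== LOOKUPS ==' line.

Process each operation:
  add 131.196.98.0/23 -> H3 at depth 23
  add 0.0.0.0/0 -> H3 at depth 0
  - 0.0.0.0/0 clear@0
  add 220.42.0.0/16 -> H1 at depth 16
  ? 131.196.98.0  path d0:-→d1:-→d2:-→d3:-→d4:-→d5:-→d6:-→d7:-→d8:-→d9:-→d10:-→d11:-→d12:-→d13:-→d14:-→d15:-→d16:-→d17:-→d18:-→d19:-→d20:-→d21:-→d22:-→d23:H3  best=H3
  ? 131.196.98.2  path d0:-→d1:-→d2:-→d3:-→d4:-→d5:-→d6:-→d7:-→d8:-→d9:-→d10:-→d11:-→d12:-→d13:-→d14:-→d15:-→d16:-→d17:-→d18:-→d19:-→d20:-→d21:-→d22:-→d23:H3  best=H3
  add 131.196.96.0/20 -> H0 at depth 20
  ? 131.196.101.212  path d0:-→d1:-→d2:-→d3:-→d4:-→d5:-→d6:-→d7:-→d8:-→d9:-→d10:-→d11:-→d12:-→d13:-→d14:-→d15:-→d16:-→d17:-→d18:-→d19:-→d20:H0→d21:-  best=H0
  add 131.196.98.0/24 -> H3 at depth 24
  add 220.42.82.0/24 -> H1 at depth 24
  add 131.192.0.0/12 -> H3 at depth 12
  ? 220.42.21.232  path d0:-→d1:-→d2:-→d3:-→d4:-→d5:-→d6:-→d7:-→d8:-→d9:-→d10:-→d11:-→d12:-→d13:-→d14:-→d15:-→d16:H1→d17:-  best=H1
  ? 220.42.82.14  path d0:-→d1:-→d2:-→d3:-→d4:-→d5:-→d6:-→d7:-→d8:-→d9:-→d10:-→d11:-→d12:-→d13:-→d14:-→d15:-→d16:H1→d17:-→d18:-→d19:-→d20:-→d21:-→d22:-→d23:-→d24:H1  best=H1
  ? 131.196.96.9  path d0:-→d1:-→d2:-→d3:-→d4:-→d5:-→d6:-→d7:-→d8:-→d9:-→d10:-→d11:-→d12:H3→d13:-→d14:-→d15:-→d16:-→d17:-→d18:-→d19:-→d20:H0→d21:-→d22:-  best=H0
  ? 131.196.98.26  path d0:-→d1:-→d2:-→d3:-→d4:-→d5:-→d6:-→d7:-→d8:-→d9:-→d10:-→d11:-→d12:H3→d13:-→d14:-→d15:-→d16:-→d17:-→d18:-→d19:-→d20:H0→d21:-→d22:-→d23:H3→d24:H3  best=H3
  ? 131.192.0.0  path d0:-→d1:-→d2:-→d3:-→d4:-→d5:-→d6:-→d7:-→d8:-→d9:-→d10:-→d11:-→d12:H3→d13:-  best=H3
  ? 131.196.98.10  path d0:-→d1:-→d2:-→d3:-→d4:-→d5:-→d6:-→d7:-→d8:-→d9:-→d10:-→d11:-→d12:H3→d13:-→d14:-→d15:-→d16:-→d17:-→d18:-→d19:-→d20:H0→d21:-→d22:-→d23:H3→d24:H3  best=H3
  ? 131.196.98.8  path d0:-→d1:-→d2:-→d3:-→d4:-→d5:-→d6:-→d7:-→d8:-→d9:-→d10:-→d11:-→d12:H3→d13:-→d14:-→d15:-→d16:-→d17:-→d18:-→d19:-→d20:H0→d21:-→d22:-→d23:H3→d24:H3  best=H3
  add 220.0.0.0/8 -> H3 at depth 8
  ? 131.196.98.1  path d0:-→d1:-→d2:-→d3:-→d4:-→d5:-→d6:-→d7:-→d8:-→d9:-→d10:-→d11:-→d12:H3→d13:-→d14:-→d15:-→d16:-→d17:-→d18:-→d19:-→d20:H0→d21:-→d22:-→d23:H3→d24:H3  best=H3
  ? 220.0.0.14  path d0:-→d1:-→d2:-→d3:-→d4:-→d5:-→d6:-→d7:-→d8:H3→d9:-→d10:-  best=H3
  ? 131.192.0.0  path d0:-→d1:-→d2:-→d3:-→d4:-→d5:-→d6:-→d7:-→d8:-→d9:-→d10:-→d11:-→d12:H3→d13:-  best=H3
  ? 134.140.136.214  path d0:-→d1:-→d2:-→d3:-→d4:-→d5:-  best=no-route
  add 97.241.207.160/28 -> H2 at depth 28
  add 220.42.82.0/24 -> H0 at depth 24
  ? 131.196.96.21  path d0:-→d1:-→d2:-→d3:-→d4:-→d5:-→d6:-→d7:-→d8:-→d9:-→d10:-→d11:-→d12:H3→d13:-→d14:-→d15:-→d16:-→d17:-→d18:-→d19:-→d20:H0→d21:-→d22:-  best=H0
  ? 220.42.82.0  path d0:-→d1:-→d2:-→d3:-→d4:-→d5:-→d6:-→d7:-→d8:H3→d9:-→d10:-→d11:-→d12:-→d13:-→d14:-→d15:-→d16:H1→d17:-→d18:-→d19:-→d20:-→d21:-→d22:-→d23:-→d24:H0  best=H0
  add 97.241.128.0/17 -> H0 at depth 17
  add 97.241.206.0/23 -> H2 at depth 23
  add 220.42.82.0/24 -> H3 at depth 24
  - 97.241.206.0/23 clear@23

== LOOKUPS ==
["H3","H3","H0","H1","H1","H0","H3","H3","H3","H3","H3","H3","H3","no-route","H0","H0"]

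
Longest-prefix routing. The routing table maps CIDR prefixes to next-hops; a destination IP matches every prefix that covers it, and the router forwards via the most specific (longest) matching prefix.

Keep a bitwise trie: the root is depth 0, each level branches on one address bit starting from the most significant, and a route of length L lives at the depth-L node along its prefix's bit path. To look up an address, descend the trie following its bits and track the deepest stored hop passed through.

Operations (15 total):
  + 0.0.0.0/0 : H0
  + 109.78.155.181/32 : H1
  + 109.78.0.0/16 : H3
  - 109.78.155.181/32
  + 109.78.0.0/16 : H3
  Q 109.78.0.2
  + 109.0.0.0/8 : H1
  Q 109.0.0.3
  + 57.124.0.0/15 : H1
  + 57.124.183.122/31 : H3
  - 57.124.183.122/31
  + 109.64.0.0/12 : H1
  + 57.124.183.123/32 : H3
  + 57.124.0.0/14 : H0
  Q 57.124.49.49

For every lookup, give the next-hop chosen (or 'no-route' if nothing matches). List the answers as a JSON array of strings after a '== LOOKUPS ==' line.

Apply in order:
  + 0.0.0.0/0 (H0) depth=0
  + 109.78.155.181/32 (H1) depth=32
  + 109.78.0.0/16 (H3) depth=16
  del 109.78.155.181/32 (clear depth 32)
  + 109.78.0.0/16 (H3) depth=16
  Q 109.78.0.2: descend 0110110101001110 ; hops seen [H0,H3] ; pick H3
  + 109.0.0.0/8 (H1) depth=8
  Q 109.0.0.3: descend 011011010 ; hops seen [H0,H1] ; pick H1
  + 57.124.0.0/15 (H1) depth=15
  + 57.124.183.122/31 (H3) depth=31
  del 57.124.183.122/31 (clear depth 31)
  + 109.64.0.0/12 (H1) depth=12
  + 57.124.183.123/32 (H3) depth=32
  + 57.124.0.0/14 (H0) depth=14
  Q 57.124.49.49: descend 0011100101111100 ; hops seen [H0,H0,H1] ; pick H1

== LOOKUPS ==
["H3","H1","H1"]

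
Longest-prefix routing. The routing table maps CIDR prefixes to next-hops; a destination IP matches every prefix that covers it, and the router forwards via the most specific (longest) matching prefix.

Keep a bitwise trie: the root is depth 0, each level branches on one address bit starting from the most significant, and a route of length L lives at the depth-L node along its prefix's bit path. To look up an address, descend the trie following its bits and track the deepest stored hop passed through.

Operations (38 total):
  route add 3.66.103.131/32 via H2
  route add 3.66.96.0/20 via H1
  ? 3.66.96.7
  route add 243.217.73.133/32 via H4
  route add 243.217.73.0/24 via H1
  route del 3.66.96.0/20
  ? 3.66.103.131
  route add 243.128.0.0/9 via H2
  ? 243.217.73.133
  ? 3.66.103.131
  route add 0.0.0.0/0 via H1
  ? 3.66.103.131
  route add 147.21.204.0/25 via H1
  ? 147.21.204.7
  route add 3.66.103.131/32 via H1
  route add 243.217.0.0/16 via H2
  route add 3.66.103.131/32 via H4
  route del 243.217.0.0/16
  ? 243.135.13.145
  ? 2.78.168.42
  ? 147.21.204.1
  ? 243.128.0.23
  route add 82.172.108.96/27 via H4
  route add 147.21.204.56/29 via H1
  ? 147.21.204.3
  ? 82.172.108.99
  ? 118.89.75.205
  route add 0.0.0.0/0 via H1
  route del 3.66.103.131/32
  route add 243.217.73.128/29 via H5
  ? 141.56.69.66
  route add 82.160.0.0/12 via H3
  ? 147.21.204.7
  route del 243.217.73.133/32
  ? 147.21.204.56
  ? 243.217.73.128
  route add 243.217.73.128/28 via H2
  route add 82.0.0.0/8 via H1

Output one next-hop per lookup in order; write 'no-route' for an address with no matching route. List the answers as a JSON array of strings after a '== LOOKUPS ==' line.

Apply in order:
  add 3.66.103.131/32 -> H2 at depth 32
  add 3.66.96.0/20 -> H1 at depth 20
  ? 3.66.96.7  path d0:-→d1:-→d2:-→d3:-→d4:-→d5:-→d6:-→d7:-→d8:-→d9:-→d10:-→d11:-→d12:-→d13:-→d14:-→d15:-→d16:-→d17:-→d18:-→d19:-→d20:H1→d21:-  best=H1
  add 243.217.73.133/32 -> H4 at depth 32
  add 243.217.73.0/24 -> H1 at depth 24
  - 3.66.96.0/20 clear@20
  ? 3.66.103.131  path d0:-→d1:-→d2:-→d3:-→d4:-→d5:-→d6:-→d7:-→d8:-→d9:-→d10:-→d11:-→d12:-→d13:-→d14:-→d15:-→d16:-→d17:-→d18:-→d19:-→d20:-→d21:-→d22:-→d23:-→d24:-→d25:-→d26:-→d27:-→d28:-→d29:-→d30:-→d31:-→d32:H2  best=H2
  add 243.128.0.0/9 -> H2 at depth 9
  ? 243.217.73.133  path d0:-→d1:-→d2:-→d3:-→d4:-→d5:-→d6:-→d7:-→d8:-→d9:H2→d10:-→d11:-→d12:-→d13:-→d14:-→d15:-→d16:-→d17:-→d18:-→d19:-→d20:-→d21:-→d22:-→d23:-→d24:H1→d25:-→d26:-→d27:-→d28:-→d29:-→d30:-→d31:-→d32:H4  best=H4
  ? 3.66.103.131  path d0:-→d1:-→d2:-→d3:-→d4:-→d5:-→d6:-→d7:-→d8:-→d9:-→d10:-→d11:-→d12:-→d13:-→d14:-→d15:-→d16:-→d17:-→d18:-→d19:-→d20:-→d21:-→d22:-→d23:-→d24:-→d25:-→d26:-→d27:-→d28:-→d29:-→d30:-→d31:-→d32:H2  best=H2
  add 0.0.0.0/0 -> H1 at depth 0
  ? 3.66.103.131  path d0:H1→d1:-→d2:-→d3:-→d4:-→d5:-→d6:-→d7:-→d8:-→d9:-→d10:-→d11:-→d12:-→d13:-→d14:-→d15:-→d16:-→d17:-→d18:-→d19:-→d20:-→d21:-→d22:-→d23:-→d24:-→d25:-→d26:-→d27:-→d28:-→d29:-→d30:-→d31:-→d32:H2  best=H2
  add 147.21.204.0/25 -> H1 at depth 25
  ? 147.21.204.7  path d0:H1→d1:-→d2:-→d3:-→d4:-→d5:-→d6:-→d7:-→d8:-→d9:-→d10:-→d11:-→d12:-→d13:-→d14:-→d15:-→d16:-→d17:-→d18:-→d19:-→d20:-→d21:-→d22:-→d23:-→d24:-→d25:H1  best=H1
  add 3.66.103.131/32 -> H1 at depth 32
  add 243.217.0.0/16 -> H2 at depth 16
  add 3.66.103.131/32 -> H4 at depth 32
  - 243.217.0.0/16 clear@16
  ? 243.135.13.145  path d0:H1→d1:-→d2:-→d3:-→d4:-→d5:-→d6:-→d7:-→d8:-→d9:H2  best=H2
  ? 2.78.168.42  path d0:H1→d1:-→d2:-→d3:-→d4:-→d5:-→d6:-→d7:-  best=H1
  ? 147.21.204.1  path d0:H1→d1:-→d2:-→d3:-→d4:-→d5:-→d6:-→d7:-→d8:-→d9:-→d10:-→d11:-→d12:-→d13:-→d14:-→d15:-→d16:-→d17:-→d18:-→d19:-→d20:-→d21:-→d22:-→d23:-→d24:-→d25:H1  best=H1
  ? 243.128.0.23  path d0:H1→d1:-→d2:-→d3:-→d4:-→d5:-→d6:-→d7:-→d8:-→d9:H2  best=H2
  add 82.172.108.96/27 -> H4 at depth 27
  add 147.21.204.56/29 -> H1 at depth 29
  ? 147.21.204.3  path d0:H1→d1:-→d2:-→d3:-→d4:-→d5:-→d6:-→d7:-→d8:-→d9:-→d10:-→d11:-→d12:-→d13:-→d14:-→d15:-→d16:-→d17:-→d18:-→d19:-→d20:-→d21:-→d22:-→d23:-→d24:-→d25:H1→d26:-  best=H1
  ? 82.172.108.99  path d0:H1→d1:-→d2:-→d3:-→d4:-→d5:-→d6:-→d7:-→d8:-→d9:-→d10:-→d11:-→d12:-→d13:-→d14:-→d15:-→d16:-→d17:-→d18:-→d19:-→d20:-→d21:-→d22:-→d23:-→d24:-→d25:-→d26:-→d27:H4  best=H4
  ? 118.89.75.205  path d0:H1→d1:-→d2:-  best=H1
  add 0.0.0.0/0 -> H1 at depth 0
  - 3.66.103.131/32 clear@32
  add 243.217.73.128/29 -> H5 at depth 29
  ? 141.56.69.66  path d0:H1→d1:-→d2:-→d3:-  best=H1
  add 82.160.0.0/12 -> H3 at depth 12
  ? 147.21.204.7  path d0:H1→d1:-→d2:-→d3:-→d4:-→d5:-→d6:-→d7:-→d8:-→d9:-→d10:-→d11:-→d12:-→d13:-→d14:-→d15:-→d16:-→d17:-→d18:-→d19:-→d20:-→d21:-→d22:-→d23:-→d24:-→d25:H1→d26:-  best=H1
  - 243.217.73.133/32 clear@32
  ? 147.21.204.56  path d0:H1→d1:-→d2:-→d3:-→d4:-→d5:-→d6:-→d7:-→d8:-→d9:-→d10:-→d11:-→d12:-→d13:-→d14:-→d15:-→d16:-→d17:-→d18:-→d19:-→d20:-→d21:-→d22:-→d23:-→d24:-→d25:H1→d26:-→d27:-→d28:-→d29:H1  best=H1
  ? 243.217.73.128  path d0:H1→d1:-→d2:-→d3:-→d4:-→d5:-→d6:-→d7:-→d8:-→d9:H2→d10:-→d11:-→d12:-→d13:-→d14:-→d15:-→d16:-→d17:-→d18:-→d19:-→d20:-→d21:-→d22:-→d23:-→d24:H1→d25:-→d26:-→d27:-→d28:-→d29:H5  best=H5
  add 243.217.73.128/28 -> H2 at depth 28
  add 82.0.0.0/8 -> H1 at depth 8

== LOOKUPS ==
["H1","H2","H4","H2","H2","H1","H2","H1","H1","H2","H1","H4","H1","H1","H1","H1","H5"]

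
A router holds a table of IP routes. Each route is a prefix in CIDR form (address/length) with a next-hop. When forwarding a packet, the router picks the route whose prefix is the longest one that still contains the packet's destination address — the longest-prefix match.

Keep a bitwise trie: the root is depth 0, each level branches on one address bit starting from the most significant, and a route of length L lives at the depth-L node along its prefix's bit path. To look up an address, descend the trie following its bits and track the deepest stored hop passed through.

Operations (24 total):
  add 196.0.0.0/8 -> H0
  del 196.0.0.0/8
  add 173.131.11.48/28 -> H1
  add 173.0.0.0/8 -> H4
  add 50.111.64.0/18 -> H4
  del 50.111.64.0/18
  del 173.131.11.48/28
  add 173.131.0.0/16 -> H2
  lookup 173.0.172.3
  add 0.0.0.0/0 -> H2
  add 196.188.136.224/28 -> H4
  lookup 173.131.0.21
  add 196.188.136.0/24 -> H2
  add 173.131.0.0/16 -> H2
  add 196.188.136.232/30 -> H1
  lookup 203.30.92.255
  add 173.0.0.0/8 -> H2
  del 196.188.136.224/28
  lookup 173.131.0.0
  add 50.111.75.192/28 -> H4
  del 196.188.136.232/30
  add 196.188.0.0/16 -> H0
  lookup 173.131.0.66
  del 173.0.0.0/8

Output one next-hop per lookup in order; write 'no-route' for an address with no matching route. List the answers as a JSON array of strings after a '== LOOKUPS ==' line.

Trace:
  + 196.0.0.0/8 (H0) depth=8
  del 196.0.0.0/8 (clear depth 8)
  + 173.131.11.48/28 (H1) depth=28
  + 173.0.0.0/8 (H4) depth=8
  + 50.111.64.0/18 (H4) depth=18
  del 50.111.64.0/18 (clear depth 18)
  del 173.131.11.48/28 (clear depth 28)
  + 173.131.0.0/16 (H2) depth=16
  ? 173.0.172.3  path d0:-→d1:-→d2:-→d3:-→d4:-→d5:-→d6:-→d7:-→d8:H4  best=H4
  + 0.0.0.0/0 (H2) depth=0
  + 196.188.136.224/28 (H4) depth=28
  ? 173.131.0.21  path d0:H2→d1:-→d2:-→d3:-→d4:-→d5:-→d6:-→d7:-→d8:H4→d9:-→d10:-→d11:-→d12:-→d13:-→d14:-→d15:-→d16:H2→d17:-→d18:-→d19:-→d20:-  best=H2
  + 196.188.136.0/24 (H2) depth=24
  + 173.131.0.0/16 (H2) depth=16
  + 196.188.136.232/30 (H1) depth=30
  ? 203.30.92.255  path d0:H2→d1:-→d2:-→d3:-→d4:-  best=H2
  + 173.0.0.0/8 (H2) depth=8
  del 196.188.136.224/28 (clear depth 28)
  ? 173.131.0.0  path d0:H2→d1:-→d2:-→d3:-→d4:-→d5:-→d6:-→d7:-→d8:H2→d9:-→d10:-→d11:-→d12:-→d13:-→d14:-→d15:-→d16:H2→d17:-→d18:-→d19:-→d20:-  best=H2
  + 50.111.75.192/28 (H4) depth=28
  del 196.188.136.232/30 (clear depth 30)
  + 196.188.0.0/16 (H0) depth=16
  ? 173.131.0.66  path d0:H2→d1:-→d2:-→d3:-→d4:-→d5:-→d6:-→d7:-→d8:H2→d9:-→d10:-→d11:-→d12:-→d13:-→d14:-→d15:-→d16:H2→d17:-→d18:-→d19:-→d20:-  best=H2
  del 173.0.0.0/8 (clear depth 8)

== LOOKUPS ==
["H4","H2","H2","H2","H2"]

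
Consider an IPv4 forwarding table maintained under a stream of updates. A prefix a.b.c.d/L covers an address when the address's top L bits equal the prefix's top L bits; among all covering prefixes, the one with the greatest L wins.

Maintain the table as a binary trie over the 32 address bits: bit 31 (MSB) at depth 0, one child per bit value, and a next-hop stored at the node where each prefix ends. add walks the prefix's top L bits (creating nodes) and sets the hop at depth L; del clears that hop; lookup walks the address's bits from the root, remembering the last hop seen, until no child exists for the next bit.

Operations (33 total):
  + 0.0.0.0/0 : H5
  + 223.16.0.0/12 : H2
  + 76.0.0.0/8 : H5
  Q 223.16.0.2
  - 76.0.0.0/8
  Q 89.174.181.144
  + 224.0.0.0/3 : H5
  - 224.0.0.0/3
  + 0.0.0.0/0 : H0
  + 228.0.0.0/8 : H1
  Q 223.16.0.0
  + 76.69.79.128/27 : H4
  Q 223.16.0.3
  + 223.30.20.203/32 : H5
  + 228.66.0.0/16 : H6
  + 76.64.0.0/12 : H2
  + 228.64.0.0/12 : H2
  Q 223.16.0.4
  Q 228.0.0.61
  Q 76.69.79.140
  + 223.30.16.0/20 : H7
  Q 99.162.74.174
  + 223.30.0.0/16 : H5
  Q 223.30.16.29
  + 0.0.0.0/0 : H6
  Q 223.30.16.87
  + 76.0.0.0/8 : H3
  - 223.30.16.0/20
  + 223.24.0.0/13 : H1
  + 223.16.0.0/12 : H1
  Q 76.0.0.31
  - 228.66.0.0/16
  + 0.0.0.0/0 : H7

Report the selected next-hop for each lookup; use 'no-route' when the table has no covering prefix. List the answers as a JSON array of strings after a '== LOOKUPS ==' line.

Trace:
  add 0.0.0.0/0 -> H5 at depth 0
  add 223.16.0.0/12 -> H2 at depth 12
  add 76.0.0.0/8 -> H5 at depth 8
  lookup 223.16.0.2: bits 110111110001 walk d0:H5→d1:-→d2:-→d3:-→d4:-→d5:-→d6:-→d7:-→d8:-→d9:-→d10:-→d11:-→d12:H2 -> H2
  - 76.0.0.0/8 clear@8
  lookup 89.174.181.144: bits 010 walk d0:H5→d1:-→d2:-→d3:- -> H5
  add 224.0.0.0/3 -> H5 at depth 3
  - 224.0.0.0/3 clear@3
  add 0.0.0.0/0 -> H0 at depth 0
  add 228.0.0.0/8 -> H1 at depth 8
  lookup 223.16.0.0: bits 110111110001 walk d0:H0→d1:-→d2:-→d3:-→d4:-→d5:-→d6:-→d7:-→d8:-→d9:-→d10:-→d11:-→d12:H2 -> H2
  add 76.69.79.128/27 -> H4 at depth 27
  lookup 223.16.0.3: bits 110111110001 walk d0:H0→d1:-→d2:-→d3:-→d4:-→d5:-→d6:-→d7:-→d8:-→d9:-→d10:-→d11:-→d12:H2 -> H2
  add 223.30.20.203/32 -> H5 at depth 32
  add 228.66.0.0/16 -> H6 at depth 16
  add 76.64.0.0/12 -> H2 at depth 12
  add 228.64.0.0/12 -> H2 at depth 12
  lookup 223.16.0.4: bits 110111110001 walk d0:H0→d1:-→d2:-→d3:-→d4:-→d5:-→d6:-→d7:-→d8:-→d9:-→d10:-→d11:-→d12:H2 -> H2
  lookup 228.0.0.61: bits 111001000 walk d0:H0→d1:-→d2:-→d3:-→d4:-→d5:-→d6:-→d7:-→d8:H1→d9:- -> H1
  lookup 76.69.79.140: bits 010011000100010101001111100 walk d0:H0→d1:-→d2:-→d3:-→d4:-→d5:-→d6:-→d7:-→d8:-→d9:-→d10:-→d11:-→d12:H2→d13:-→d14:-→d15:-→d16:-→d17:-→d18:-→d19:-→d20:-→d21:-→d22:-→d23:-→d24:-→d25:-→d26:-→d27:H4 -> H4
  add 223.30.16.0/20 -> H7 at depth 20
  lookup 99.162.74.174: bits 01 walk d0:H0→d1:-→d2:- -> H0
  add 223.30.0.0/16 -> H5 at depth 16
  lookup 223.30.16.29: bits 110111110001111000010 walk d0:H0→d1:-→d2:-→d3:-→d4:-→d5:-→d6:-→d7:-→d8:-→d9:-→d10:-→d11:-→d12:H2→d13:-→d14:-→d15:-→d16:H5→d17:-→d18:-→d19:-→d20:H7→d21:- -> H7
  add 0.0.0.0/0 -> H6 at depth 0
  lookup 223.30.16.87: bits 110111110001111000010 walk d0:H6→d1:-→d2:-→d3:-→d4:-→d5:-→d6:-→d7:-→d8:-→d9:-→d10:-→d11:-→d12:H2→d13:-→d14:-→d15:-→d16:H5→d17:-→d18:-→d19:-→d20:H7→d21:- -> H7
  add 76.0.0.0/8 -> H3 at depth 8
  - 223.30.16.0/20 clear@20
  add 223.24.0.0/13 -> H1 at depth 13
  add 223.16.0.0/12 -> H1 at depth 12
  lookup 76.0.0.31: bits 010011000 walk d0:H6→d1:-→d2:-→d3:-→d4:-→d5:-→d6:-→d7:-→d8:H3→d9:- -> H3
  - 228.66.0.0/16 clear@16
  add 0.0.0.0/0 -> H7 at depth 0

== LOOKUPS ==
["H2","H5","H2","H2","H2","H1","H4","H0","H7","H7","H3"]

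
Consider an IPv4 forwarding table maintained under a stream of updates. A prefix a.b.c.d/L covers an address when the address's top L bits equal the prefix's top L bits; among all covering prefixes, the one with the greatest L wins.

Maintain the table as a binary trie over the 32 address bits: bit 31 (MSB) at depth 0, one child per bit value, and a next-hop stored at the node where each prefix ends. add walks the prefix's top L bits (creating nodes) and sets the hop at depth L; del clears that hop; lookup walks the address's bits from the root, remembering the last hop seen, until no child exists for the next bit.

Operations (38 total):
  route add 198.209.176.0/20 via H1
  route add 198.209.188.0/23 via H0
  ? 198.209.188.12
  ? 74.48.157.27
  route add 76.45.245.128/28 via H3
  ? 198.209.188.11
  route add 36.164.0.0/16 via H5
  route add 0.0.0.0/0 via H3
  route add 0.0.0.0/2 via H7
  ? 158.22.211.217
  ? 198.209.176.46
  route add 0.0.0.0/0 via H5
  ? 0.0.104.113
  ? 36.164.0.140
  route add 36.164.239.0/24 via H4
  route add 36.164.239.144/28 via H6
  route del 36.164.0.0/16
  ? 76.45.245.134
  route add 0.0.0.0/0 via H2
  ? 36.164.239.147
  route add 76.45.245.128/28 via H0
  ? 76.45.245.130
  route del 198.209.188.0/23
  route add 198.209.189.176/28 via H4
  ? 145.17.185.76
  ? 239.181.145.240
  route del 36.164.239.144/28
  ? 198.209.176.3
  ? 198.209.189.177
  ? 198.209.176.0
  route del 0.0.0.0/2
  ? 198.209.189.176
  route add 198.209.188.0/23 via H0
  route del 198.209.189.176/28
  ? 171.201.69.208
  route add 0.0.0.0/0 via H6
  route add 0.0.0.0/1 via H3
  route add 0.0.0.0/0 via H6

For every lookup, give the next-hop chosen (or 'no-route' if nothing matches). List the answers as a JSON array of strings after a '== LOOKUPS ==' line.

Apply in order:
  add 198.209.176.0/20 -> H1 at depth 20
  add 198.209.188.0/23 -> H0 at depth 23
  ? 198.209.188.12  path d0:-→d1:-→d2:-→d3:-→d4:-→d5:-→d6:-→d7:-→d8:-→d9:-→d10:-→d11:-→d12:-→d13:-→d14:-→d15:-→d16:-→d17:-→d18:-→d19:-→d20:H1→d21:-→d22:-→d23:H0  best=H0
  ? 74.48.157.27  path d0:-  best=no-route
  add 76.45.245.128/28 -> H3 at depth 28
  ? 198.209.188.11  path d0:-→d1:-→d2:-→d3:-→d4:-→d5:-→d6:-→d7:-→d8:-→d9:-→d10:-→d11:-→d12:-→d13:-→d14:-→d15:-→d16:-→d17:-→d18:-→d19:-→d20:H1→d21:-→d22:-→d23:H0  best=H0
  add 36.164.0.0/16 -> H5 at depth 16
  add 0.0.0.0/0 -> H3 at depth 0
  add 0.0.0.0/2 -> H7 at depth 2
  ? 158.22.211.217  path d0:H3→d1:-  best=H3
  ? 198.209.176.46  path d0:H3→d1:-→d2:-→d3:-→d4:-→d5:-→d6:-→d7:-→d8:-→d9:-→d10:-→d11:-→d12:-→d13:-→d14:-→d15:-→d16:-→d17:-→d18:-→d19:-→d20:H1  best=H1
  add 0.0.0.0/0 -> H5 at depth 0
  ? 0.0.104.113  path d0:H5→d1:-→d2:H7  best=H7
  ? 36.164.0.140  path d0:H5→d1:-→d2:H7→d3:-→d4:-→d5:-→d6:-→d7:-→d8:-→d9:-→d10:-→d11:-→d12:-→d13:-→d14:-→d15:-→d16:H5  best=H5
  add 36.164.239.0/24 -> H4 at depth 24
  add 36.164.239.144/28 -> H6 at depth 28
  - 36.164.0.0/16 clear@16
  ? 76.45.245.134  path d0:H5→d1:-→d2:-→d3:-→d4:-→d5:-→d6:-→d7:-→d8:-→d9:-→d10:-→d11:-→d12:-→d13:-→d14:-→d15:-→d16:-→d17:-→d18:-→d19:-→d20:-→d21:-→d22:-→d23:-→d24:-→d25:-→d26:-→d27:-→d28:H3  best=H3
  add 0.0.0.0/0 -> H2 at depth 0
  ? 36.164.239.147  path d0:H2→d1:-→d2:H7→d3:-→d4:-→d5:-→d6:-→d7:-→d8:-→d9:-→d10:-→d11:-→d12:-→d13:-→d14:-→d15:-→d16:-→d17:-→d18:-→d19:-→d20:-→d21:-→d22:-→d23:-→d24:H4→d25:-→d26:-→d27:-→d28:H6  best=H6
  add 76.45.245.128/28 -> H0 at depth 28
  ? 76.45.245.130  path d0:H2→d1:-→d2:-→d3:-→d4:-→d5:-→d6:-→d7:-→d8:-→d9:-→d10:-→d11:-→d12:-→d13:-→d14:-→d15:-→d16:-→d17:-→d18:-→d19:-→d20:-→d21:-→d22:-→d23:-→d24:-→d25:-→d26:-→d27:-→d28:H0  best=H0
  - 198.209.188.0/23 clear@23
  add 198.209.189.176/28 -> H4 at depth 28
  ? 145.17.185.76  path d0:H2→d1:-  best=H2
  ? 239.181.145.240  path d0:H2→d1:-→d2:-  best=H2
  - 36.164.239.144/28 clear@28
  ? 198.209.176.3  path d0:H2→d1:-→d2:-→d3:-→d4:-→d5:-→d6:-→d7:-→d8:-→d9:-→d10:-→d11:-→d12:-→d13:-→d14:-→d15:-→d16:-→d17:-→d18:-→d19:-→d20:H1  best=H1
  ? 198.209.189.177  path d0:H2→d1:-→d2:-→d3:-→d4:-→d5:-→d6:-→d7:-→d8:-→d9:-→d10:-→d11:-→d12:-→d13:-→d14:-→d15:-→d16:-→d17:-→d18:-→d19:-→d20:H1→d21:-→d22:-→d23:-→d24:-→d25:-→d26:-→d27:-→d28:H4  best=H4
  ? 198.209.176.0  path d0:H2→d1:-→d2:-→d3:-→d4:-→d5:-→d6:-→d7:-→d8:-→d9:-→d10:-→d11:-→d12:-→d13:-→d14:-→d15:-→d16:-→d17:-→d18:-→d19:-→d20:H1  best=H1
  - 0.0.0.0/2 clear@2
  ? 198.209.189.176  path d0:H2→d1:-→d2:-→d3:-→d4:-→d5:-→d6:-→d7:-→d8:-→d9:-→d10:-→d11:-→d12:-→d13:-→d14:-→d15:-→d16:-→d17:-→d18:-→d19:-→d20:H1→d21:-→d22:-→d23:-→d24:-→d25:-→d26:-→d27:-→d28:H4  best=H4
  add 198.209.188.0/23 -> H0 at depth 23
  - 198.209.189.176/28 clear@28
  ? 171.201.69.208  path d0:H2→d1:-  best=H2
  add 0.0.0.0/0 -> H6 at depth 0
  add 0.0.0.0/1 -> H3 at depth 1
  add 0.0.0.0/0 -> H6 at depth 0

== LOOKUPS ==
["H0","no-route","H0","H3","H1","H7","H5","H3","H6","H0","H2","H2","H1","H4","H1","H4","H2"]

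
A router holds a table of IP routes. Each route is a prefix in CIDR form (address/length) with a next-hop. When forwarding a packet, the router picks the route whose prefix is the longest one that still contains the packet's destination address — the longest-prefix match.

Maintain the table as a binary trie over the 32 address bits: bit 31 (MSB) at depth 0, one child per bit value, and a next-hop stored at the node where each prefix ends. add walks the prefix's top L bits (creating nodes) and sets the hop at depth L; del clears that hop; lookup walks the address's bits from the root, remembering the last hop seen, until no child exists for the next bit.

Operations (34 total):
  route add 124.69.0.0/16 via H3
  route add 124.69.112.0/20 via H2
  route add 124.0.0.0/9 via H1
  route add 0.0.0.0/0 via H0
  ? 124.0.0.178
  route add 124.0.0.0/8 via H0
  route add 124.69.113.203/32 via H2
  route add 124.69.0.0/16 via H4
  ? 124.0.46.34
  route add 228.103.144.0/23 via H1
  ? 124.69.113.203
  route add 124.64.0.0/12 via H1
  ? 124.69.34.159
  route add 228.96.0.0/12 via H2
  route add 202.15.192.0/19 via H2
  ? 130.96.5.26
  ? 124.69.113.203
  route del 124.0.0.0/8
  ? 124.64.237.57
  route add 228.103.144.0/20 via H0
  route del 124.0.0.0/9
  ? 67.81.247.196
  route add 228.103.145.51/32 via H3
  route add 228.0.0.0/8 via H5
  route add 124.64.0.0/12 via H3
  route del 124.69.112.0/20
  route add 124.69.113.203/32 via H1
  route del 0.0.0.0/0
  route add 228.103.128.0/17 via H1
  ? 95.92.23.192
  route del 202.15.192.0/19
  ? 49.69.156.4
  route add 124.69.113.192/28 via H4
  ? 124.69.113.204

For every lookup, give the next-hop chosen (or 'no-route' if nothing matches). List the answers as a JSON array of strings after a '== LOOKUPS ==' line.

Apply in order:
  add 124.69.0.0/16 -> H3 at depth 16
  add 124.69.112.0/20 -> H2 at depth 20
  add 124.0.0.0/9 -> H1 at depth 9
  add 0.0.0.0/0 -> H0 at depth 0
  lookup 124.0.0.178: bits 011111000 walk d0:H0→d1:-→d2:-→d3:-→d4:-→d5:-→d6:-→d7:-→d8:-→d9:H1 -> H1
  add 124.0.0.0/8 -> H0 at depth 8
  add 124.69.113.203/32 -> H2 at depth 32
  add 124.69.0.0/16 -> H4 at depth 16
  lookup 124.0.46.34: bits 011111000 walk d0:H0→d1:-→d2:-→d3:-→d4:-→d5:-→d6:-→d7:-→d8:H0→d9:H1 -> H1
  add 228.103.144.0/23 -> H1 at depth 23
  lookup 124.69.113.203: bits 01111100010001010111000111001011 walk d0:H0→d1:-→d2:-→d3:-→d4:-→d5:-→d6:-→d7:-→d8:H0→d9:H1→d10:-→d11:-→d12:-→d13:-→d14:-→d15:-→d16:H4→d17:-→d18:-→d19:-→d20:H2→d21:-→d22:-→d23:-→d24:-→d25:-→d26:-→d27:-→d28:-→d29:-→d30:-→d31:-→d32:H2 -> H2
  add 124.64.0.0/12 -> H1 at depth 12
  lookup 124.69.34.159: bits 01111100010001010 walk d0:H0→d1:-→d2:-→d3:-→d4:-→d5:-→d6:-→d7:-→d8:H0→d9:H1→d10:-→d11:-→d12:H1→d13:-→d14:-→d15:-→d16:H4→d17:- -> H4
  add 228.96.0.0/12 -> H2 at depth 12
  add 202.15.192.0/19 -> H2 at depth 19
  lookup 130.96.5.26: bits 1 walk d0:H0→d1:- -> H0
  lookup 124.69.113.203: bits 01111100010001010111000111001011 walk d0:H0→d1:-→d2:-→d3:-→d4:-→d5:-→d6:-→d7:-→d8:H0→d9:H1→d10:-→d11:-→d12:H1→d13:-→d14:-→d15:-→d16:H4→d17:-→d18:-→d19:-→d20:H2→d21:-→d22:-→d23:-→d24:-→d25:-→d26:-→d27:-→d28:-→d29:-→d30:-→d31:-→d32:H2 -> H2
  del 124.0.0.0/8 (clear depth 8)
  lookup 124.64.237.57: bits 0111110001000 walk d0:H0→d1:-→d2:-→d3:-→d4:-→d5:-→d6:-→d7:-→d8:-→d9:H1→d10:-→d11:-→d12:H1→d13:- -> H1
  add 228.103.144.0/20 -> H0 at depth 20
  del 124.0.0.0/9 (clear depth 9)
  lookup 67.81.247.196: bits 01 walk d0:H0→d1:-→d2:- -> H0
  add 228.103.145.51/32 -> H3 at depth 32
  add 228.0.0.0/8 -> H5 at depth 8
  add 124.64.0.0/12 -> H3 at depth 12
  del 124.69.112.0/20 (clear depth 20)
  add 124.69.113.203/32 -> H1 at depth 32
  del 0.0.0.0/0 (clear depth 0)
  add 228.103.128.0/17 -> H1 at depth 17
  lookup 95.92.23.192: bits 01 walk d0:-→d1:-→d2:- -> no-route
  del 202.15.192.0/19 (clear depth 19)
  lookup 49.69.156.4: bits 0 walk d0:-→d1:- -> no-route
  add 124.69.113.192/28 -> H4 at depth 28
  lookup 124.69.113.204: bits 01111100010001010111000111001 walk d0:-→d1:-→d2:-→d3:-→d4:-→d5:-→d6:-→d7:-→d8:-→d9:-→d10:-→d11:-→d12:H3→d13:-→d14:-→d15:-→d16:H4→d17:-→d18:-→d19:-→d20:-→d21:-→d22:-→d23:-→d24:-→d25:-→d26:-→d27:-→d28:H4→d29:- -> H4

== LOOKUPS ==
["H1","H1","H2","H4","H0","H2","H1","H0","no-route","no-route","H4"]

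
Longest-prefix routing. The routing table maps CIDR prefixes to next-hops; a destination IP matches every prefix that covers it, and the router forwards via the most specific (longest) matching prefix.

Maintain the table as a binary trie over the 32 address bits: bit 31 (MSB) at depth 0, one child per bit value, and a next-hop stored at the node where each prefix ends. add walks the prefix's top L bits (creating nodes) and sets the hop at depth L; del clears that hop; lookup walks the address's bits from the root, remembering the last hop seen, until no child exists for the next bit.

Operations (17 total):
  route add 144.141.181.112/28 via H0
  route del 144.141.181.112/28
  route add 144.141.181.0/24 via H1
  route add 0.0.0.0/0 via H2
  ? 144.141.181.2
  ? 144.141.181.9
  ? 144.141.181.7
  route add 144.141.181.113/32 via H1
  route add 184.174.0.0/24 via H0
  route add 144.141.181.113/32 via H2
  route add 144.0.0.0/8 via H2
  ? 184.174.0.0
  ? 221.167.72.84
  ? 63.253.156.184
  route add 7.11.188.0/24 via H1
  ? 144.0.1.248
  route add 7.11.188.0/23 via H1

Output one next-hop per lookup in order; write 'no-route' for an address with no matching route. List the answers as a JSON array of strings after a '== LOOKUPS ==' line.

Trace:
  + 144.141.181.112/28 (H0) depth=28
  del 144.141.181.112/28 (clear depth 28)
  + 144.141.181.0/24 (H1) depth=24
  + 0.0.0.0/0 (H2) depth=0
  lookup 144.141.181.2: bits 1001000010001101101101010 walk d0:H2→d1:-→d2:-→d3:-→d4:-→d5:-→d6:-→d7:-→d8:-→d9:-→d10:-→d11:-→d12:-→d13:-→d14:-→d15:-→d16:-→d17:-→d18:-→d19:-→d20:-→d21:-→d22:-→d23:-→d24:H1→d25:- -> H1
  lookup 144.141.181.9: bits 1001000010001101101101010 walk d0:H2→d1:-→d2:-→d3:-→d4:-→d5:-→d6:-→d7:-→d8:-→d9:-→d10:-→d11:-→d12:-→d13:-→d14:-→d15:-→d16:-→d17:-→d18:-→d19:-→d20:-→d21:-→d22:-→d23:-→d24:H1→d25:- -> H1
  lookup 144.141.181.7: bits 1001000010001101101101010 walk d0:H2→d1:-→d2:-→d3:-→d4:-→d5:-→d6:-→d7:-→d8:-→d9:-→d10:-→d11:-→d12:-→d13:-→d14:-→d15:-→d16:-→d17:-→d18:-→d19:-→d20:-→d21:-→d22:-→d23:-→d24:H1→d25:- -> H1
  + 144.141.181.113/32 (H1) depth=32
  + 184.174.0.0/24 (H0) depth=24
  + 144.141.181.113/32 (H2) depth=32
  + 144.0.0.0/8 (H2) depth=8
  lookup 184.174.0.0: bits 101110001010111000000000 walk d0:H2→d1:-→d2:-→d3:-→d4:-→d5:-→d6:-→d7:-→d8:-→d9:-→d10:-→d11:-→d12:-→d13:-→d14:-→d15:-→d16:-→d17:-→d18:-→d19:-→d20:-→d21:-→d22:-→d23:-→d24:H0 -> H0
  lookup 221.167.72.84: bits 1 walk d0:H2→d1:- -> H2
  lookup 63.253.156.184: bits ε walk d0:H2 -> H2
  + 7.11.188.0/24 (H1) depth=24
  lookup 144.0.1.248: bits 10010000 walk d0:H2→d1:-→d2:-→d3:-→d4:-→d5:-→d6:-→d7:-→d8:H2 -> H2
  + 7.11.188.0/23 (H1) depth=23

== LOOKUPS ==
["H1","H1","H1","H0","H2","H2","H2"]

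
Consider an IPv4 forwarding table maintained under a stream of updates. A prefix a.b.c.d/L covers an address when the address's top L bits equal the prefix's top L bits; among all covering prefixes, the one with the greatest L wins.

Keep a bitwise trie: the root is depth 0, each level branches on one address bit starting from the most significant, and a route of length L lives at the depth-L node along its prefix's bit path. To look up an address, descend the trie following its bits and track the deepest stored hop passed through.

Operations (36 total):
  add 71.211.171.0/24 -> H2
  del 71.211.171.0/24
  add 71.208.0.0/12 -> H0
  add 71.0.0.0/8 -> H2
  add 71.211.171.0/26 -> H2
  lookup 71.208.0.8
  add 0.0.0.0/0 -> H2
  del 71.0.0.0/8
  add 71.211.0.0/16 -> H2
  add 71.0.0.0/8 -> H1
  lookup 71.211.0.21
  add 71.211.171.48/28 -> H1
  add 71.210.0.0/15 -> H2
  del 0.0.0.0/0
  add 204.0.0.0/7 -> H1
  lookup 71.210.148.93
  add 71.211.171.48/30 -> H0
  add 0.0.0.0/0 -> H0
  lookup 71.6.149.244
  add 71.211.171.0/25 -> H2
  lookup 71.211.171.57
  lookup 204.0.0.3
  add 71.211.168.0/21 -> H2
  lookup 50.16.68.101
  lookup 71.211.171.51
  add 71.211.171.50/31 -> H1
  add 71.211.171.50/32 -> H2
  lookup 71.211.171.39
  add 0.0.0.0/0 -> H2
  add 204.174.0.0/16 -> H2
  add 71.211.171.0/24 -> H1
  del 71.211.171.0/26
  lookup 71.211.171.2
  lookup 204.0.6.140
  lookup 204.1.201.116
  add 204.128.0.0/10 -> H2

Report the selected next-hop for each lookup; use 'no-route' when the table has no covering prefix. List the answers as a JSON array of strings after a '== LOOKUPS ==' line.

Apply in order:
  add 71.211.171.0/24 -> H2 at depth 24
  - 71.211.171.0/24 clear@24
  add 71.208.0.0/12 -> H0 at depth 12
  add 71.0.0.0/8 -> H2 at depth 8
  add 71.211.171.0/26 -> H2 at depth 26
  lookup 71.208.0.8: bits 01000111110100 walk d0:-→d1:-→d2:-→d3:-→d4:-→d5:-→d6:-→d7:-→d8:H2→d9:-→d10:-→d11:-→d12:H0→d13:-→d14:- -> H0
  add 0.0.0.0/0 -> H2 at depth 0
  - 71.0.0.0/8 clear@8
  add 71.211.0.0/16 -> H2 at depth 16
  add 71.0.0.0/8 -> H1 at depth 8
  lookup 71.211.0.21: bits 0100011111010011 walk d0:H2→d1:-→d2:-→d3:-→d4:-→d5:-→d6:-→d7:-→d8:H1→d9:-→d10:-→d11:-→d12:H0→d13:-→d14:-→d15:-→d16:H2 -> H2
  add 71.211.171.48/28 -> H1 at depth 28
  add 71.210.0.0/15 -> H2 at depth 15
  - 0.0.0.0/0 clear@0
  add 204.0.0.0/7 -> H1 at depth 7
  lookup 71.210.148.93: bits 010001111101001 walk d0:-→d1:-→d2:-→d3:-→d4:-→d5:-→d6:-→d7:-→d8:H1→d9:-→d10:-→d11:-→d12:H0→d13:-→d14:-→d15:H2 -> H2
  add 71.211.171.48/30 -> H0 at depth 30
  add 0.0.0.0/0 -> H0 at depth 0
  lookup 71.6.149.244: bits 01000111 walk d0:H0→d1:-→d2:-→d3:-→d4:-→d5:-→d6:-→d7:-→d8:H1 -> H1
  add 71.211.171.0/25 -> H2 at depth 25
  lookup 71.211.171.57: bits 0100011111010011101010110011 walk d0:H0→d1:-→d2:-→d3:-→d4:-→d5:-→d6:-→d7:-→d8:H1→d9:-→d10:-→d11:-→d12:H0→d13:-→d14:-→d15:H2→d16:H2→d17:-→d18:-→d19:-→d20:-→d21:-→d22:-→d23:-→d24:-→d25:H2→d26:H2→d27:-→d28:H1 -> H1
  lookup 204.0.0.3: bits 1100110 walk d0:H0→d1:-→d2:-→d3:-→d4:-→d5:-→d6:-→d7:H1 -> H1
  add 71.211.168.0/21 -> H2 at depth 21
  lookup 50.16.68.101: bits 0 walk d0:H0→d1:- -> H0
  lookup 71.211.171.51: bits 010001111101001110101011001100 walk d0:H0→d1:-→d2:-→d3:-→d4:-→d5:-→d6:-→d7:-→d8:H1→d9:-→d10:-→d11:-→d12:H0→d13:-→d14:-→d15:H2→d16:H2→d17:-→d18:-→d19:-→d20:-→d21:H2→d22:-→d23:-→d24:-→d25:H2→d26:H2→d27:-→d28:H1→d29:-→d30:H0 -> H0
  add 71.211.171.50/31 -> H1 at depth 31
  add 71.211.171.50/32 -> H2 at depth 32
  lookup 71.211.171.39: bits 010001111101001110101011001 walk d0:H0→d1:-→d2:-→d3:-→d4:-→d5:-→d6:-→d7:-→d8:H1→d9:-→d10:-→d11:-→d12:H0→d13:-→d14:-→d15:H2→d16:H2→d17:-→d18:-→d19:-→d20:-→d21:H2→d22:-→d23:-→d24:-→d25:H2→d26:H2→d27:- -> H2
  add 0.0.0.0/0 -> H2 at depth 0
  add 204.174.0.0/16 -> H2 at depth 16
  add 71.211.171.0/24 -> H1 at depth 24
  - 71.211.171.0/26 clear@26
  lookup 71.211.171.2: bits 01000111110100111010101100 walk d0:H2→d1:-→d2:-→d3:-→d4:-→d5:-→d6:-→d7:-→d8:H1→d9:-→d10:-→d11:-→d12:H0→d13:-→d14:-→d15:H2→d16:H2→d17:-→d18:-→d19:-→d20:-→d21:H2→d22:-→d23:-→d24:H1→d25:H2→d26:- -> H2
  lookup 204.0.6.140: bits 11001100 walk d0:H2→d1:-→d2:-→d3:-→d4:-→d5:-→d6:-→d7:H1→d8:- -> H1
  lookup 204.1.201.116: bits 11001100 walk d0:H2→d1:-→d2:-→d3:-→d4:-→d5:-→d6:-→d7:H1→d8:- -> H1
  add 204.128.0.0/10 -> H2 at depth 10

== LOOKUPS ==
["H0","H2","H2","H1","H1","H1","H0","H0","H2","H2","H1","H1"]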